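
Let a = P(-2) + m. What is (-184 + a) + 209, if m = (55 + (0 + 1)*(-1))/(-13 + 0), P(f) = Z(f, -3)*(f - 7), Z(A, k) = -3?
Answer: 622/13 ≈ 47.846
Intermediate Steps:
P(f) = 21 - 3*f (P(f) = -3*(f - 7) = -3*(-7 + f) = 21 - 3*f)
m = -54/13 (m = (55 + 1*(-1))/(-13) = (55 - 1)*(-1/13) = 54*(-1/13) = -54/13 ≈ -4.1538)
a = 297/13 (a = (21 - 3*(-2)) - 54/13 = (21 + 6) - 54/13 = 27 - 54/13 = 297/13 ≈ 22.846)
(-184 + a) + 209 = (-184 + 297/13) + 209 = -2095/13 + 209 = 622/13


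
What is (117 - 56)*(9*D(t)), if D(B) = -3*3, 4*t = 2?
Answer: -4941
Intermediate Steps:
t = ½ (t = (¼)*2 = ½ ≈ 0.50000)
D(B) = -9
(117 - 56)*(9*D(t)) = (117 - 56)*(9*(-9)) = 61*(-81) = -4941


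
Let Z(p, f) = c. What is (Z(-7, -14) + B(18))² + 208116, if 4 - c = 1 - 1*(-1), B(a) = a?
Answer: 208516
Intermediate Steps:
c = 2 (c = 4 - (1 - 1*(-1)) = 4 - (1 + 1) = 4 - 1*2 = 4 - 2 = 2)
Z(p, f) = 2
(Z(-7, -14) + B(18))² + 208116 = (2 + 18)² + 208116 = 20² + 208116 = 400 + 208116 = 208516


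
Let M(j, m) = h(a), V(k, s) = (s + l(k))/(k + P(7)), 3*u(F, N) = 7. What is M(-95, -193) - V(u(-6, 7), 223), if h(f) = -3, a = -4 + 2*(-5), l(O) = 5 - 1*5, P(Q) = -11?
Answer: 591/26 ≈ 22.731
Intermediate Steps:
l(O) = 0 (l(O) = 5 - 5 = 0)
u(F, N) = 7/3 (u(F, N) = (1/3)*7 = 7/3)
a = -14 (a = -4 - 10 = -14)
V(k, s) = s/(-11 + k) (V(k, s) = (s + 0)/(k - 11) = s/(-11 + k))
M(j, m) = -3
M(-95, -193) - V(u(-6, 7), 223) = -3 - 223/(-11 + 7/3) = -3 - 223/(-26/3) = -3 - 223*(-3)/26 = -3 - 1*(-669/26) = -3 + 669/26 = 591/26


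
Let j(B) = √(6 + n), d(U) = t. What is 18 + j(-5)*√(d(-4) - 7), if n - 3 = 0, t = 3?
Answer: 18 + 6*I ≈ 18.0 + 6.0*I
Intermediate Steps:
n = 3 (n = 3 + 0 = 3)
d(U) = 3
j(B) = 3 (j(B) = √(6 + 3) = √9 = 3)
18 + j(-5)*√(d(-4) - 7) = 18 + 3*√(3 - 7) = 18 + 3*√(-4) = 18 + 3*(2*I) = 18 + 6*I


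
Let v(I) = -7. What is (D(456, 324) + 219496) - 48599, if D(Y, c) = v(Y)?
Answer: 170890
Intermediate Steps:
D(Y, c) = -7
(D(456, 324) + 219496) - 48599 = (-7 + 219496) - 48599 = 219489 - 48599 = 170890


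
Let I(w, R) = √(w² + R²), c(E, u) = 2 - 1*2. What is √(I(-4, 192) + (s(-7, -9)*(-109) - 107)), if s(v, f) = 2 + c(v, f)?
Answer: √(-325 + 4*√2305) ≈ 11.531*I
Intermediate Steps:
c(E, u) = 0 (c(E, u) = 2 - 2 = 0)
I(w, R) = √(R² + w²)
s(v, f) = 2 (s(v, f) = 2 + 0 = 2)
√(I(-4, 192) + (s(-7, -9)*(-109) - 107)) = √(√(192² + (-4)²) + (2*(-109) - 107)) = √(√(36864 + 16) + (-218 - 107)) = √(√36880 - 325) = √(4*√2305 - 325) = √(-325 + 4*√2305)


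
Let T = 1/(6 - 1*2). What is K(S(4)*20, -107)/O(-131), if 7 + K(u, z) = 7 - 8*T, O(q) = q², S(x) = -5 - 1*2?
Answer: -2/17161 ≈ -0.00011654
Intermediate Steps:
S(x) = -7 (S(x) = -5 - 2 = -7)
T = ¼ (T = 1/(6 - 2) = 1/4 = ¼ ≈ 0.25000)
K(u, z) = -2 (K(u, z) = -7 + (7 - 8*¼) = -7 + (7 - 2) = -7 + 5 = -2)
K(S(4)*20, -107)/O(-131) = -2/((-131)²) = -2/17161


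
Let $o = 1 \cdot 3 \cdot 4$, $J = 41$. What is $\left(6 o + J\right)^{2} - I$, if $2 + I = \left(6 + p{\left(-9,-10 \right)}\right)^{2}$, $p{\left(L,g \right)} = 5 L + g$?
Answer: $10370$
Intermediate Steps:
$o = 12$ ($o = 3 \cdot 4 = 12$)
$p{\left(L,g \right)} = g + 5 L$
$I = 2399$ ($I = -2 + \left(6 + \left(-10 + 5 \left(-9\right)\right)\right)^{2} = -2 + \left(6 - 55\right)^{2} = -2 + \left(-49\right)^{2} = -2 + 2401 = 2399$)
$\left(6 o + J\right)^{2} - I = \left(6 \cdot 12 + 41\right)^{2} - 2399 = \left(72 + 41\right)^{2} - 2399 = 113^{2} - 2399 = 12769 - 2399 = 10370$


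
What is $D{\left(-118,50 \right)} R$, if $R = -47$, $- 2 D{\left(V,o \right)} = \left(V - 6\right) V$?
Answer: $343852$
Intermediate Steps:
$D{\left(V,o \right)} = - \frac{V \left(-6 + V\right)}{2}$ ($D{\left(V,o \right)} = - \frac{\left(V - 6\right) V}{2} = - \frac{\left(-6 + V\right) V}{2} = - \frac{V \left(-6 + V\right)}{2}$)
$D{\left(-118,50 \right)} R = \frac{1}{2} \left(-118\right) \left(6 - -118\right) \left(-47\right) = \frac{1}{2} \left(-118\right) \left(6 + 118\right) \left(-47\right) = \frac{1}{2} \left(-118\right) 124 \left(-47\right) = \left(-7316\right) \left(-47\right) = 343852$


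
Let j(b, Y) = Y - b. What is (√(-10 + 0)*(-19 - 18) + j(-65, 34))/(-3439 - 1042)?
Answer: -99/4481 + 37*I*√10/4481 ≈ -0.022093 + 0.026111*I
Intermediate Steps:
(√(-10 + 0)*(-19 - 18) + j(-65, 34))/(-3439 - 1042) = (√(-10 + 0)*(-19 - 18) + (34 - 1*(-65)))/(-3439 - 1042) = (√(-10)*(-37) + (34 + 65))/(-4481) = ((I*√10)*(-37) + 99)*(-1/4481) = (-37*I*√10 + 99)*(-1/4481) = (99 - 37*I*√10)*(-1/4481) = -99/4481 + 37*I*√10/4481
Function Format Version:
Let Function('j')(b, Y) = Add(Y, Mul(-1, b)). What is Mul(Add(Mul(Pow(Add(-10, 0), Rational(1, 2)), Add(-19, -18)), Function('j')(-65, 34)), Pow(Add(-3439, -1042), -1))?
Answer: Add(Rational(-99, 4481), Mul(Rational(37, 4481), I, Pow(10, Rational(1, 2)))) ≈ Add(-0.022093, Mul(0.026111, I))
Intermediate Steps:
Mul(Add(Mul(Pow(Add(-10, 0), Rational(1, 2)), Add(-19, -18)), Function('j')(-65, 34)), Pow(Add(-3439, -1042), -1)) = Mul(Add(Mul(Pow(Add(-10, 0), Rational(1, 2)), Add(-19, -18)), Add(34, Mul(-1, -65))), Pow(Add(-3439, -1042), -1)) = Mul(Add(Mul(Pow(-10, Rational(1, 2)), -37), Add(34, 65)), Pow(-4481, -1)) = Mul(Add(Mul(Mul(I, Pow(10, Rational(1, 2))), -37), 99), Rational(-1, 4481)) = Mul(Add(Mul(-37, I, Pow(10, Rational(1, 2))), 99), Rational(-1, 4481)) = Mul(Add(99, Mul(-37, I, Pow(10, Rational(1, 2)))), Rational(-1, 4481)) = Add(Rational(-99, 4481), Mul(Rational(37, 4481), I, Pow(10, Rational(1, 2))))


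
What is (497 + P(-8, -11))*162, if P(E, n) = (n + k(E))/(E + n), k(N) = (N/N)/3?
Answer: 1531494/19 ≈ 80605.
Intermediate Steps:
k(N) = 1/3 (k(N) = 1*(1/3) = 1/3)
P(E, n) = (1/3 + n)/(E + n) (P(E, n) = (n + 1/3)/(E + n) = (1/3 + n)/(E + n))
(497 + P(-8, -11))*162 = (497 + (1/3 - 11)/(-8 - 11))*162 = (497 - 32/3/(-19))*162 = (497 - 1/19*(-32/3))*162 = (497 + 32/57)*162 = (28361/57)*162 = 1531494/19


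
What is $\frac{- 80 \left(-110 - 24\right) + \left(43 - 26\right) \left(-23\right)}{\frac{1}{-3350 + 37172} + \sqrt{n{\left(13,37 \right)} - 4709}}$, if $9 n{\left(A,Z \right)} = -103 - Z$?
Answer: $\frac{349347438}{5404549894597} - \frac{3938543016012 i \sqrt{42521}}{5404549894597} \approx 6.4639 \cdot 10^{-5} - 150.27 i$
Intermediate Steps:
$n{\left(A,Z \right)} = - \frac{103}{9} - \frac{Z}{9}$ ($n{\left(A,Z \right)} = \frac{-103 - Z}{9} = - \frac{103}{9} - \frac{Z}{9}$)
$\frac{- 80 \left(-110 - 24\right) + \left(43 - 26\right) \left(-23\right)}{\frac{1}{-3350 + 37172} + \sqrt{n{\left(13,37 \right)} - 4709}} = \frac{- 80 \left(-110 - 24\right) + \left(43 - 26\right) \left(-23\right)}{\frac{1}{-3350 + 37172} + \sqrt{\left(- \frac{103}{9} - \frac{37}{9}\right) - 4709}} = \frac{\left(-80\right) \left(-134\right) + 17 \left(-23\right)}{\frac{1}{33822} + \sqrt{\left(- \frac{103}{9} - \frac{37}{9}\right) - 4709}} = \frac{10720 - 391}{\frac{1}{33822} + \sqrt{- \frac{140}{9} - 4709}} = \frac{10329}{\frac{1}{33822} + \sqrt{- \frac{42521}{9}}} = \frac{10329}{\frac{1}{33822} + \frac{i \sqrt{42521}}{3}}$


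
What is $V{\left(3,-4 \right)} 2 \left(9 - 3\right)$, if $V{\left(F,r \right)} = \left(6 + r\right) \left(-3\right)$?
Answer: $-72$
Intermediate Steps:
$V{\left(F,r \right)} = -18 - 3 r$
$V{\left(3,-4 \right)} 2 \left(9 - 3\right) = \left(-18 - -12\right) 2 \left(9 - 3\right) = \left(-18 + 12\right) 2 \cdot 6 = \left(-6\right) 2 \cdot 6 = \left(-12\right) 6 = -72$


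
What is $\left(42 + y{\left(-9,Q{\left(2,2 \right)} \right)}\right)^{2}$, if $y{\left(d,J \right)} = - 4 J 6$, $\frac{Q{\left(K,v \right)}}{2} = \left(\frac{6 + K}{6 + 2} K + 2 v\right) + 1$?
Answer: $86436$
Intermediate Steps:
$Q{\left(K,v \right)} = 2 + 4 v + 2 K \left(\frac{3}{4} + \frac{K}{8}\right)$ ($Q{\left(K,v \right)} = 2 \left(\left(\frac{6 + K}{6 + 2} K + 2 v\right) + 1\right) = 2 \left(\left(\frac{6 + K}{8} K + 2 v\right) + 1\right) = 2 \left(\left(\left(6 + K\right) \frac{1}{8} K + 2 v\right) + 1\right) = 2 \left(\left(\left(\frac{3}{4} + \frac{K}{8}\right) K + 2 v\right) + 1\right) = 2 \left(\left(K \left(\frac{3}{4} + \frac{K}{8}\right) + 2 v\right) + 1\right) = 2 \left(\left(2 v + K \left(\frac{3}{4} + \frac{K}{8}\right)\right) + 1\right) = 2 \left(1 + 2 v + K \left(\frac{3}{4} + \frac{K}{8}\right)\right) = 2 + 4 v + 2 K \left(\frac{3}{4} + \frac{K}{8}\right)$)
$y{\left(d,J \right)} = - 24 J$
$\left(42 + y{\left(-9,Q{\left(2,2 \right)} \right)}\right)^{2} = \left(42 - 24 \left(2 + 4 \cdot 2 + \frac{2^{2}}{4} + \frac{3}{2} \cdot 2\right)\right)^{2} = \left(42 - 24 \left(2 + 8 + \frac{1}{4} \cdot 4 + 3\right)\right)^{2} = \left(42 - 24 \left(2 + 8 + 1 + 3\right)\right)^{2} = \left(42 - 336\right)^{2} = \left(-294\right)^{2} = 86436$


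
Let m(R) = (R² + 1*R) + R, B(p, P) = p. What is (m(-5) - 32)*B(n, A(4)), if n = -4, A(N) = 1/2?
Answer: 68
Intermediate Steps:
A(N) = ½
m(R) = R² + 2*R (m(R) = (R² + R) + R = (R + R²) + R = R² + 2*R)
(m(-5) - 32)*B(n, A(4)) = (-5*(2 - 5) - 32)*(-4) = (-5*(-3) - 32)*(-4) = (15 - 32)*(-4) = -17*(-4) = 68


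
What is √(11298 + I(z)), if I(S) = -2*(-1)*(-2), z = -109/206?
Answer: √11294 ≈ 106.27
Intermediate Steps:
z = -109/206 (z = -109*1/206 = -109/206 ≈ -0.52913)
I(S) = -4 (I(S) = 2*(-2) = -4)
√(11298 + I(z)) = √(11298 - 4) = √11294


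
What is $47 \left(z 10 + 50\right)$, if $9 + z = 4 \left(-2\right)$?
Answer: $-5640$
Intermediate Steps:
$z = -17$ ($z = -9 + 4 \left(-2\right) = -9 - 8 = -17$)
$47 \left(z 10 + 50\right) = 47 \left(\left(-17\right) 10 + 50\right) = 47 \left(-170 + 50\right) = 47 \left(-120\right) = -5640$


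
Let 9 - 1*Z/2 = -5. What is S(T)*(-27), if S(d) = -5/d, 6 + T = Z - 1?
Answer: 45/7 ≈ 6.4286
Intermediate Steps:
Z = 28 (Z = 18 - 2*(-5) = 18 + 10 = 28)
T = 21 (T = -6 + (28 - 1) = -6 + 27 = 21)
S(T)*(-27) = -5/21*(-27) = 45/7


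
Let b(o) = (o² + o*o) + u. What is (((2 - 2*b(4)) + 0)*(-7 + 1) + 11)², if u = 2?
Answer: 165649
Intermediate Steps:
b(o) = 2 + 2*o² (b(o) = (o² + o*o) + 2 = (o² + o²) + 2 = 2*o² + 2 = 2 + 2*o²)
(((2 - 2*b(4)) + 0)*(-7 + 1) + 11)² = (((2 - 2*(2 + 2*4²)) + 0)*(-7 + 1) + 11)² = (((2 - 2*(2 + 2*16)) + 0)*(-6) + 11)² = (((2 - 2*(2 + 32)) + 0)*(-6) + 11)² = (((2 - 2*34) + 0)*(-6) + 11)² = (((2 - 68) + 0)*(-6) + 11)² = ((-66 + 0)*(-6) + 11)² = (-66*(-6) + 11)² = (396 + 11)² = 407² = 165649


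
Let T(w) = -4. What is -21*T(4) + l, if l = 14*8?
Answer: 196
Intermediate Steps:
l = 112
-21*T(4) + l = -21*(-4) + 112 = 84 + 112 = 196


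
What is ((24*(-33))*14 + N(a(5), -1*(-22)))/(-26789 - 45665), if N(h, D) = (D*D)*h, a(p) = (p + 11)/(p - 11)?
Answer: 18568/108681 ≈ 0.17085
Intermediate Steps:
a(p) = (11 + p)/(-11 + p)
N(h, D) = h*D**2 (N(h, D) = D**2*h = h*D**2)
((24*(-33))*14 + N(a(5), -1*(-22)))/(-26789 - 45665) = ((24*(-33))*14 + ((11 + 5)/(-11 + 5))*(-1*(-22))**2)/(-26789 - 45665) = (-792*14 + (16/(-6))*22**2)/(-72454) = (-11088 - 1/6*16*484)*(-1/72454) = (-11088 - 8/3*484)*(-1/72454) = (-11088 - 3872/3)*(-1/72454) = -37136/3*(-1/72454) = 18568/108681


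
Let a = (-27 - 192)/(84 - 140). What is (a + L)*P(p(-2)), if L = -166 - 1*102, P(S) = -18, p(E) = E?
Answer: 133101/28 ≈ 4753.6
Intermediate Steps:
a = 219/56 (a = -219/(-56) = -219*(-1/56) = 219/56 ≈ 3.9107)
L = -268 (L = -166 - 102 = -268)
(a + L)*P(p(-2)) = (219/56 - 268)*(-18) = -14789/56*(-18) = 133101/28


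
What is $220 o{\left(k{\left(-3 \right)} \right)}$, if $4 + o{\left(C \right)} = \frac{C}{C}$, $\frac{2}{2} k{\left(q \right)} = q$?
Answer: $-660$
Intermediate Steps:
$k{\left(q \right)} = q$
$o{\left(C \right)} = -3$ ($o{\left(C \right)} = -4 + \frac{C}{C} = -4 + 1 = -3$)
$220 o{\left(k{\left(-3 \right)} \right)} = 220 \left(-3\right) = -660$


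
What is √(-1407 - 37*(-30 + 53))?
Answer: I*√2258 ≈ 47.518*I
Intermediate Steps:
√(-1407 - 37*(-30 + 53)) = √(-1407 - 37*23) = √(-1407 - 851) = √(-2258) = I*√2258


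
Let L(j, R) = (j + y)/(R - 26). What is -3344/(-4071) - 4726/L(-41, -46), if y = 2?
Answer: -461705632/52923 ≈ -8724.1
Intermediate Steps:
L(j, R) = (2 + j)/(-26 + R) (L(j, R) = (j + 2)/(R - 26) = (2 + j)/(-26 + R))
-3344/(-4071) - 4726/L(-41, -46) = -3344/(-4071) - 4726*(-26 - 46)/(2 - 41) = -3344*(-1/4071) - 4726/(-39/(-72)) = 3344/4071 - 4726/((-1/72*(-39))) = 3344/4071 - 4726/13/24 = 3344/4071 - 4726*24/13 = 3344/4071 - 113424/13 = -461705632/52923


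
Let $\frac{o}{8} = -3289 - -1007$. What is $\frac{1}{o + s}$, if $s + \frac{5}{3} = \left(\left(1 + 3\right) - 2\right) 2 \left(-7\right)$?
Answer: $- \frac{3}{54857} \approx -5.4688 \cdot 10^{-5}$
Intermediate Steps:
$o = -18256$ ($o = 8 \left(-3289 - -1007\right) = 8 \left(-3289 + 1007\right) = 8 \left(-2282\right) = -18256$)
$s = - \frac{89}{3}$ ($s = - \frac{5}{3} + \left(\left(1 + 3\right) - 2\right) 2 \left(-7\right) = - \frac{5}{3} + \left(4 - 2\right) 2 \left(-7\right) = - \frac{5}{3} + 2 \cdot 2 \left(-7\right) = - \frac{5}{3} + 4 \left(-7\right) = - \frac{5}{3} - 28 = - \frac{89}{3} \approx -29.667$)
$\frac{1}{o + s} = \frac{1}{-18256 - \frac{89}{3}} = \frac{1}{- \frac{54857}{3}} = - \frac{3}{54857}$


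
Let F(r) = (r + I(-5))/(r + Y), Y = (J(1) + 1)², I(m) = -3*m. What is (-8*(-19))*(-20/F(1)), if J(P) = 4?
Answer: -4940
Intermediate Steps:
Y = 25 (Y = (4 + 1)² = 5² = 25)
F(r) = (15 + r)/(25 + r) (F(r) = (r - 3*(-5))/(r + 25) = (r + 15)/(25 + r) = (15 + r)/(25 + r))
(-8*(-19))*(-20/F(1)) = (-8*(-19))*(-20*(25 + 1)/(15 + 1)) = 152*(-20/(16/26)) = 152*(-20/((1/26)*16)) = 152*(-20/8/13) = 152*(-20*13/8) = 152*(-65/2) = -4940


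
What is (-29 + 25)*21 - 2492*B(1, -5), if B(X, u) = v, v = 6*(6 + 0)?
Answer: -89796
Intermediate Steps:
v = 36 (v = 6*6 = 36)
B(X, u) = 36
(-29 + 25)*21 - 2492*B(1, -5) = (-29 + 25)*21 - 2492*36 = -4*21 - 1*89712 = -84 - 89712 = -89796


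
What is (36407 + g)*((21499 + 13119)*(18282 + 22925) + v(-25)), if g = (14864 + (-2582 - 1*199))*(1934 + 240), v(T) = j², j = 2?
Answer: 37523970476556570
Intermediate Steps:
v(T) = 4 (v(T) = 2² = 4)
g = 26268442 (g = (14864 + (-2582 - 199))*2174 = (14864 - 2781)*2174 = 12083*2174 = 26268442)
(36407 + g)*((21499 + 13119)*(18282 + 22925) + v(-25)) = (36407 + 26268442)*((21499 + 13119)*(18282 + 22925) + 4) = 26304849*(34618*41207 + 4) = 26304849*(1426503926 + 4) = 26304849*1426503930 = 37523970476556570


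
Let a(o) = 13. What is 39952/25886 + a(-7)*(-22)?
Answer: -3681722/12943 ≈ -284.46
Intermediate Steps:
39952/25886 + a(-7)*(-22) = 39952/25886 + 13*(-22) = 39952*(1/25886) - 286 = 19976/12943 - 286 = -3681722/12943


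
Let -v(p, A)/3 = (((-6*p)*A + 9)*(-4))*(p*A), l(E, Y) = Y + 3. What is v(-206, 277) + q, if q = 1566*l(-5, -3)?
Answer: -234443335464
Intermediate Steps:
l(E, Y) = 3 + Y
v(p, A) = -3*A*p*(-36 + 24*A*p) (v(p, A) = -3*((-6*p)*A + 9)*(-4)*p*A = -3*(-6*A*p + 9)*(-4)*A*p = -3*(9 - 6*A*p)*(-4)*A*p = -3*(-36 + 24*A*p)*A*p = -3*A*p*(-36 + 24*A*p))
q = 0 (q = 1566*(3 - 3) = 1566*0 = 0)
v(-206, 277) + q = 36*277*(-206)*(3 - 2*277*(-206)) + 0 = 36*277*(-206)*(3 + 114124) + 0 = 36*277*(-206)*114127 + 0 = -234443335464 + 0 = -234443335464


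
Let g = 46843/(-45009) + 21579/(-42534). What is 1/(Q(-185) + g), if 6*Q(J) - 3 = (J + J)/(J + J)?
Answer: -212712534/187488241 ≈ -1.1345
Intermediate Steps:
Q(J) = ⅔ (Q(J) = ½ + ((J + J)/(J + J))/6 = ½ + ((2*J)/((2*J)))/6 = ½ + ((2*J)*(1/(2*J)))/6 = ½ + (⅙)*1 = ½ + ⅙ = ⅔)
g = -329296597/212712534 (g = 46843*(-1/45009) + 21579*(-1/42534) = -46843/45009 - 7193/14178 = -329296597/212712534 ≈ -1.5481)
1/(Q(-185) + g) = 1/(⅔ - 329296597/212712534) = 1/(-187488241/212712534) = -212712534/187488241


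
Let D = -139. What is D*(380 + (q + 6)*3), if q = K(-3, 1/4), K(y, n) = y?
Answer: -54071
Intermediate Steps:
q = -3
D*(380 + (q + 6)*3) = -139*(380 + (-3 + 6)*3) = -139*(380 + 3*3) = -139*(380 + 9) = -139*389 = -54071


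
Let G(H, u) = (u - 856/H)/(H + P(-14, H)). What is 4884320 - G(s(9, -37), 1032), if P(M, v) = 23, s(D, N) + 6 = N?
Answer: 1050140108/215 ≈ 4.8844e+6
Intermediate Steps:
s(D, N) = -6 + N
G(H, u) = (u - 856/H)/(23 + H) (G(H, u) = (u - 856/H)/(H + 23) = (u - 856/H)/(23 + H))
4884320 - G(s(9, -37), 1032) = 4884320 - (-856 + (-6 - 37)*1032)/((-6 - 37)*(23 + (-6 - 37))) = 4884320 - (-856 - 43*1032)/((-43)*(23 - 43)) = 4884320 - (-1)*(-856 - 44376)/(43*(-20)) = 4884320 - (-1)*(-1)*(-45232)/(43*20) = 4884320 - 1*(-11308/215) = 4884320 + 11308/215 = 1050140108/215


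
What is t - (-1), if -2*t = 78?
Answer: -38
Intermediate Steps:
t = -39 (t = -1/2*78 = -39)
t - (-1) = -39 - (-1) = -39 - 1*(-1) = -39 + 1 = -38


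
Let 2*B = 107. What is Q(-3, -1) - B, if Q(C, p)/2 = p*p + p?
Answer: -107/2 ≈ -53.500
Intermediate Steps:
Q(C, p) = 2*p + 2*p² (Q(C, p) = 2*(p*p + p) = 2*(p² + p) = 2*(p + p²) = 2*p + 2*p²)
B = 107/2 (B = (½)*107 = 107/2 ≈ 53.500)
Q(-3, -1) - B = 2*(-1)*(1 - 1) - 1*107/2 = 2*(-1)*0 - 107/2 = 0 - 107/2 = -107/2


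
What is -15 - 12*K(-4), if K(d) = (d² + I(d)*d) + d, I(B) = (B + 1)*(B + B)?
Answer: 993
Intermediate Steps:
I(B) = 2*B*(1 + B) (I(B) = (1 + B)*(2*B) = 2*B*(1 + B))
K(d) = d + d² + 2*d²*(1 + d) (K(d) = (d² + (2*d*(1 + d))*d) + d = (d² + 2*d²*(1 + d)) + d = d + d² + 2*d²*(1 + d))
-15 - 12*K(-4) = -15 - (-48)*(1 - 4 + 2*(-4)*(1 - 4)) = -15 - (-48)*(1 - 4 + 2*(-4)*(-3)) = -15 - (-48)*(1 - 4 + 24) = -15 - (-48)*21 = -15 - 12*(-84) = -15 + 1008 = 993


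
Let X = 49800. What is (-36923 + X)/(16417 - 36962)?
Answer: -12877/20545 ≈ -0.62677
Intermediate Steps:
(-36923 + X)/(16417 - 36962) = (-36923 + 49800)/(16417 - 36962) = 12877/(-20545) = 12877*(-1/20545) = -12877/20545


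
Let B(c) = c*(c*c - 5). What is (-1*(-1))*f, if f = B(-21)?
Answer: -9156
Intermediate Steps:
B(c) = c*(-5 + c²) (B(c) = c*(c² - 5) = c*(-5 + c²))
f = -9156 (f = -21*(-5 + (-21)²) = -21*(-5 + 441) = -21*436 = -9156)
(-1*(-1))*f = -1*(-1)*(-9156) = 1*(-9156) = -9156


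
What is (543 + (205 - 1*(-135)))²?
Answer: 779689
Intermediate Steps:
(543 + (205 - 1*(-135)))² = (543 + (205 + 135))² = (543 + 340)² = 883² = 779689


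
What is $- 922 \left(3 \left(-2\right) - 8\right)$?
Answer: $12908$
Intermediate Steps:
$- 922 \left(3 \left(-2\right) - 8\right) = - 922 \left(-6 - 8\right) = \left(-922\right) \left(-14\right) = 12908$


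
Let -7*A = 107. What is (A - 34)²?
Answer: 119025/49 ≈ 2429.1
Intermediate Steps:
A = -107/7 (A = -⅐*107 = -107/7 ≈ -15.286)
(A - 34)² = (-107/7 - 34)² = (-345/7)² = 119025/49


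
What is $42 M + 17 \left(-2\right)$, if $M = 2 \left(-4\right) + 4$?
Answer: $-202$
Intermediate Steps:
$M = -4$ ($M = -8 + 4 = -4$)
$42 M + 17 \left(-2\right) = 42 \left(-4\right) + 17 \left(-2\right) = -168 - 34 = -202$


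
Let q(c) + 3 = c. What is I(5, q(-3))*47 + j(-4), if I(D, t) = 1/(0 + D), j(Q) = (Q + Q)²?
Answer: 367/5 ≈ 73.400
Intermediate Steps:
j(Q) = 4*Q² (j(Q) = (2*Q)² = 4*Q²)
q(c) = -3 + c
I(D, t) = 1/D
I(5, q(-3))*47 + j(-4) = 47/5 + 4*(-4)² = (⅕)*47 + 4*16 = 47/5 + 64 = 367/5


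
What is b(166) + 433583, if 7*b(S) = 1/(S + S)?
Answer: 1007646893/2324 ≈ 4.3358e+5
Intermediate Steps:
b(S) = 1/(14*S) (b(S) = 1/(7*(S + S)) = 1/(7*((2*S))) = (1/(2*S))/7 = 1/(14*S))
b(166) + 433583 = (1/14)/166 + 433583 = (1/14)*(1/166) + 433583 = 1/2324 + 433583 = 1007646893/2324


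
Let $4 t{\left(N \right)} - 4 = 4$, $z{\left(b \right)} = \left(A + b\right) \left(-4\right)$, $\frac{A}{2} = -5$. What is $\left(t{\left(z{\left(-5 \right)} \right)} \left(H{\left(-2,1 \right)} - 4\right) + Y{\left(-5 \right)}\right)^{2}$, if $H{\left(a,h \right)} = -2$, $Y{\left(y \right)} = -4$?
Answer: $256$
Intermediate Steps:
$A = -10$ ($A = 2 \left(-5\right) = -10$)
$z{\left(b \right)} = 40 - 4 b$ ($z{\left(b \right)} = \left(-10 + b\right) \left(-4\right) = 40 - 4 b$)
$t{\left(N \right)} = 2$ ($t{\left(N \right)} = 1 + \frac{1}{4} \cdot 4 = 1 + 1 = 2$)
$\left(t{\left(z{\left(-5 \right)} \right)} \left(H{\left(-2,1 \right)} - 4\right) + Y{\left(-5 \right)}\right)^{2} = \left(2 \left(-2 - 4\right) - 4\right)^{2} = \left(2 \left(-6\right) - 4\right)^{2} = \left(-12 - 4\right)^{2} = \left(-16\right)^{2} = 256$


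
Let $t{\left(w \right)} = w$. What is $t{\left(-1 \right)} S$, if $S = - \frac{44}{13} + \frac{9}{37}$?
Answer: $\frac{1511}{481} \approx 3.1414$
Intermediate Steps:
$S = - \frac{1511}{481}$ ($S = \left(-44\right) \frac{1}{13} + 9 \cdot \frac{1}{37} = - \frac{44}{13} + \frac{9}{37} = - \frac{1511}{481} \approx -3.1414$)
$t{\left(-1 \right)} S = \left(-1\right) \left(- \frac{1511}{481}\right) = \frac{1511}{481}$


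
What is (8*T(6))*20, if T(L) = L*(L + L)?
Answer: 11520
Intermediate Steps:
T(L) = 2*L² (T(L) = L*(2*L) = 2*L²)
(8*T(6))*20 = (8*(2*6²))*20 = (8*(2*36))*20 = (8*72)*20 = 576*20 = 11520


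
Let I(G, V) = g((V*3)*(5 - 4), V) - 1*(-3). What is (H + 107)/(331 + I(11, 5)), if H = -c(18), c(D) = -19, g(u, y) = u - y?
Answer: 63/172 ≈ 0.36628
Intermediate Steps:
I(G, V) = 3 + 2*V (I(G, V) = ((V*3)*(5 - 4) - V) - 1*(-3) = ((3*V)*1 - V) + 3 = (3*V - V) + 3 = 2*V + 3 = 3 + 2*V)
H = 19 (H = -1*(-19) = 19)
(H + 107)/(331 + I(11, 5)) = (19 + 107)/(331 + (3 + 2*5)) = 126/(331 + (3 + 10)) = 126/(331 + 13) = 126/344 = 126*(1/344) = 63/172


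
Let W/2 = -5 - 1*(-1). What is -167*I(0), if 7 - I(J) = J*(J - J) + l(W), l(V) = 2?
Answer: -835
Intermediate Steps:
W = -8 (W = 2*(-5 - 1*(-1)) = 2*(-5 + 1) = 2*(-4) = -8)
I(J) = 5 (I(J) = 7 - (J*(J - J) + 2) = 7 - (J*0 + 2) = 7 - (0 + 2) = 7 - 1*2 = 7 - 2 = 5)
-167*I(0) = -167*5 = -835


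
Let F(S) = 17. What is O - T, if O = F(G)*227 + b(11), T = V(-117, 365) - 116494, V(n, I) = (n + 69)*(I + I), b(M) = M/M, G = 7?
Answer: 155394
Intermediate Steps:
b(M) = 1
V(n, I) = 2*I*(69 + n) (V(n, I) = (69 + n)*(2*I) = 2*I*(69 + n))
T = -151534 (T = 2*365*(69 - 117) - 116494 = 2*365*(-48) - 116494 = -35040 - 116494 = -151534)
O = 3860 (O = 17*227 + 1 = 3859 + 1 = 3860)
O - T = 3860 - 1*(-151534) = 3860 + 151534 = 155394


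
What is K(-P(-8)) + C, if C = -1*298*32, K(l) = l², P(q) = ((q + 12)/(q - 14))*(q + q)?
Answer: -1152832/121 ≈ -9527.5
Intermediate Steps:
P(q) = 2*q*(12 + q)/(-14 + q) (P(q) = ((12 + q)/(-14 + q))*(2*q) = 2*q*(12 + q)/(-14 + q))
C = -9536 (C = -298*32 = -9536)
K(-P(-8)) + C = (-2*(-8)*(12 - 8)/(-14 - 8))² - 9536 = (-2*(-8)*4/(-22))² - 9536 = (-2*(-8)*(-1)*4/22)² - 9536 = (-1*32/11)² - 9536 = (-32/11)² - 9536 = 1024/121 - 9536 = -1152832/121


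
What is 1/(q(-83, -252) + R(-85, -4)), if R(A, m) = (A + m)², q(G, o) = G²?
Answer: 1/14810 ≈ 6.7522e-5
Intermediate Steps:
1/(q(-83, -252) + R(-85, -4)) = 1/((-83)² + (-85 - 4)²) = 1/(6889 + (-89)²) = 1/(6889 + 7921) = 1/14810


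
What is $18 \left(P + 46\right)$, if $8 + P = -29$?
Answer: $162$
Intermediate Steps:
$P = -37$ ($P = -8 - 29 = -37$)
$18 \left(P + 46\right) = 18 \left(-37 + 46\right) = 18 \cdot 9 = 162$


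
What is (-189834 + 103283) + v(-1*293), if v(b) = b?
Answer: -86844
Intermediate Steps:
(-189834 + 103283) + v(-1*293) = (-189834 + 103283) - 1*293 = -86551 - 293 = -86844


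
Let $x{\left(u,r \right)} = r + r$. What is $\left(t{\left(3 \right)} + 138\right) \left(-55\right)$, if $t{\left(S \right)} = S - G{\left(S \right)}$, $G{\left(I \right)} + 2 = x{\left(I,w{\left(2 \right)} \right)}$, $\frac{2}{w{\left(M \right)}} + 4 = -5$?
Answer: $- \frac{71005}{9} \approx -7889.4$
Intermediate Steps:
$w{\left(M \right)} = - \frac{2}{9}$ ($w{\left(M \right)} = \frac{2}{-4 - 5} = \frac{2}{-9} = 2 \left(- \frac{1}{9}\right) = - \frac{2}{9}$)
$x{\left(u,r \right)} = 2 r$
$G{\left(I \right)} = - \frac{22}{9}$ ($G{\left(I \right)} = -2 + 2 \left(- \frac{2}{9}\right) = -2 - \frac{4}{9} = - \frac{22}{9}$)
$t{\left(S \right)} = \frac{22}{9} + S$ ($t{\left(S \right)} = S - - \frac{22}{9} = S + \frac{22}{9} = \frac{22}{9} + S$)
$\left(t{\left(3 \right)} + 138\right) \left(-55\right) = \left(\left(\frac{22}{9} + 3\right) + 138\right) \left(-55\right) = \left(\frac{49}{9} + 138\right) \left(-55\right) = \frac{1291}{9} \left(-55\right) = - \frac{71005}{9}$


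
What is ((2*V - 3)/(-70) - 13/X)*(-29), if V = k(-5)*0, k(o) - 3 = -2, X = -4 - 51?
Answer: -1247/154 ≈ -8.0974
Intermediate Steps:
X = -55
k(o) = 1 (k(o) = 3 - 2 = 1)
V = 0 (V = 1*0 = 0)
((2*V - 3)/(-70) - 13/X)*(-29) = ((2*0 - 3)/(-70) - 13/(-55))*(-29) = ((0 - 3)*(-1/70) - 13*(-1/55))*(-29) = (-3*(-1/70) + 13/55)*(-29) = (3/70 + 13/55)*(-29) = (43/154)*(-29) = -1247/154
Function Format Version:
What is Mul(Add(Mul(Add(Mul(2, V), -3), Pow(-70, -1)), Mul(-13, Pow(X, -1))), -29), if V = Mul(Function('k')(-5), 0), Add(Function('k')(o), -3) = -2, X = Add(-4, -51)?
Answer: Rational(-1247, 154) ≈ -8.0974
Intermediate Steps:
X = -55
Function('k')(o) = 1 (Function('k')(o) = Add(3, -2) = 1)
V = 0 (V = Mul(1, 0) = 0)
Mul(Add(Mul(Add(Mul(2, V), -3), Pow(-70, -1)), Mul(-13, Pow(X, -1))), -29) = Mul(Add(Mul(Add(Mul(2, 0), -3), Pow(-70, -1)), Mul(-13, Pow(-55, -1))), -29) = Mul(Add(Mul(Add(0, -3), Rational(-1, 70)), Mul(-13, Rational(-1, 55))), -29) = Mul(Add(Mul(-3, Rational(-1, 70)), Rational(13, 55)), -29) = Mul(Add(Rational(3, 70), Rational(13, 55)), -29) = Mul(Rational(43, 154), -29) = Rational(-1247, 154)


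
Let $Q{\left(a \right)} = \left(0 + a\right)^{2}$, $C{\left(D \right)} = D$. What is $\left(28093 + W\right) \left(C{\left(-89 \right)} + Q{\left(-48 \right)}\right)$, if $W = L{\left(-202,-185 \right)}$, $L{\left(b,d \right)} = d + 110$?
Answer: $62059870$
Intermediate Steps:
$L{\left(b,d \right)} = 110 + d$
$Q{\left(a \right)} = a^{2}$
$W = -75$ ($W = 110 - 185 = -75$)
$\left(28093 + W\right) \left(C{\left(-89 \right)} + Q{\left(-48 \right)}\right) = \left(28093 - 75\right) \left(-89 + \left(-48\right)^{2}\right) = 28018 \left(-89 + 2304\right) = 28018 \cdot 2215 = 62059870$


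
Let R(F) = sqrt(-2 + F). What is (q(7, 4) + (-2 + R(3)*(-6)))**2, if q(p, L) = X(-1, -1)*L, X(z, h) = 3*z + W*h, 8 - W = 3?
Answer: 1600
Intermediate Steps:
W = 5 (W = 8 - 1*3 = 8 - 3 = 5)
X(z, h) = 3*z + 5*h
q(p, L) = -8*L (q(p, L) = (3*(-1) + 5*(-1))*L = (-3 - 5)*L = -8*L)
(q(7, 4) + (-2 + R(3)*(-6)))**2 = (-8*4 + (-2 + sqrt(-2 + 3)*(-6)))**2 = (-32 + (-2 + sqrt(1)*(-6)))**2 = (-32 + (-2 + 1*(-6)))**2 = (-32 + (-2 - 6))**2 = (-32 - 8)**2 = (-40)**2 = 1600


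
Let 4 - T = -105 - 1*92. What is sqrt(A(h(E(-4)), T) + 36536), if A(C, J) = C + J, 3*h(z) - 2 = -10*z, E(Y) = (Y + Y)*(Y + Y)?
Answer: sqrt(328719)/3 ≈ 191.11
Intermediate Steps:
E(Y) = 4*Y**2 (E(Y) = (2*Y)*(2*Y) = 4*Y**2)
h(z) = 2/3 - 10*z/3 (h(z) = 2/3 + (-10*z)/3 = 2/3 - 10*z/3)
T = 201 (T = 4 - (-105 - 1*92) = 4 - (-105 - 92) = 4 - 1*(-197) = 4 + 197 = 201)
sqrt(A(h(E(-4)), T) + 36536) = sqrt(((2/3 - 40*(-4)**2/3) + 201) + 36536) = sqrt(((2/3 - 40*16/3) + 201) + 36536) = sqrt(((2/3 - 10/3*64) + 201) + 36536) = sqrt(((2/3 - 640/3) + 201) + 36536) = sqrt((-638/3 + 201) + 36536) = sqrt(-35/3 + 36536) = sqrt(109573/3) = sqrt(328719)/3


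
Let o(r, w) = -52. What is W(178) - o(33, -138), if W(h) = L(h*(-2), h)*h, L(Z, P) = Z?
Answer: -63316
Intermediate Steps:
W(h) = -2*h² (W(h) = (h*(-2))*h = (-2*h)*h = -2*h²)
W(178) - o(33, -138) = -2*178² - 1*(-52) = -2*31684 + 52 = -63368 + 52 = -63316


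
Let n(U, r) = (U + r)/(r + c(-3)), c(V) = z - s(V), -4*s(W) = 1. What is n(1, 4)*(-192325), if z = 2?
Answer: -153860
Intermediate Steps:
s(W) = -¼ (s(W) = -¼*1 = -¼)
c(V) = 9/4 (c(V) = 2 - 1*(-¼) = 2 + ¼ = 9/4)
n(U, r) = (U + r)/(9/4 + r) (n(U, r) = (U + r)/(r + 9/4) = (U + r)/(9/4 + r))
n(1, 4)*(-192325) = (4*(1 + 4)/(9 + 4*4))*(-192325) = (4*5/(9 + 16))*(-192325) = (4*5/25)*(-192325) = (4*(1/25)*5)*(-192325) = (⅘)*(-192325) = -153860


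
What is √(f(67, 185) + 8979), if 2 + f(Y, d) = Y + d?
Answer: √9229 ≈ 96.068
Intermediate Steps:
f(Y, d) = -2 + Y + d (f(Y, d) = -2 + (Y + d) = -2 + Y + d)
√(f(67, 185) + 8979) = √((-2 + 67 + 185) + 8979) = √(250 + 8979) = √9229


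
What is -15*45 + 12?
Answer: -663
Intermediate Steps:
-15*45 + 12 = -675 + 12 = -663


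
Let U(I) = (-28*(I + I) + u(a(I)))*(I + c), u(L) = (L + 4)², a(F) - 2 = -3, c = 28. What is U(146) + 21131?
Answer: -1399927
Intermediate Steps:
a(F) = -1 (a(F) = 2 - 3 = -1)
u(L) = (4 + L)²
U(I) = (9 - 56*I)*(28 + I) (U(I) = (-28*(I + I) + (4 - 1)²)*(I + 28) = (-56*I + 3²)*(28 + I) = (-56*I + 9)*(28 + I) = (9 - 56*I)*(28 + I))
U(146) + 21131 = (252 - 1559*146 - 56*146²) + 21131 = (252 - 227614 - 56*21316) + 21131 = (252 - 227614 - 1193696) + 21131 = -1421058 + 21131 = -1399927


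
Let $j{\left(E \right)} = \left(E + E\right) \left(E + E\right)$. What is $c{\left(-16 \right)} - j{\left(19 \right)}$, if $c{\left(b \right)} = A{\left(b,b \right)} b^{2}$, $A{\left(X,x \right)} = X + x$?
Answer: $-9636$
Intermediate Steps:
$j{\left(E \right)} = 4 E^{2}$ ($j{\left(E \right)} = 2 E 2 E = 4 E^{2}$)
$c{\left(b \right)} = 2 b^{3}$ ($c{\left(b \right)} = \left(b + b\right) b^{2} = 2 b b^{2} = 2 b^{3}$)
$c{\left(-16 \right)} - j{\left(19 \right)} = 2 \left(-16\right)^{3} - 4 \cdot 19^{2} = 2 \left(-4096\right) - 4 \cdot 361 = -8192 - 1444 = -9636$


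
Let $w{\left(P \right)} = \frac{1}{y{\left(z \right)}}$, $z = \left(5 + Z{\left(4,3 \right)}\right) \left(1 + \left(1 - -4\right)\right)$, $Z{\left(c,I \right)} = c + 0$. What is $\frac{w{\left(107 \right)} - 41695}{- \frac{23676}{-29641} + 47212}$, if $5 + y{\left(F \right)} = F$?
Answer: $- \frac{30279081807}{34286146916} \approx -0.88313$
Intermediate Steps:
$Z{\left(c,I \right)} = c$
$z = 54$ ($z = \left(5 + 4\right) \left(1 + \left(1 - -4\right)\right) = 9 \left(1 + \left(1 + 4\right)\right) = 9 \left(1 + 5\right) = 9 \cdot 6 = 54$)
$y{\left(F \right)} = -5 + F$
$w{\left(P \right)} = \frac{1}{49}$ ($w{\left(P \right)} = \frac{1}{-5 + 54} = \frac{1}{49}$)
$\frac{w{\left(107 \right)} - 41695}{- \frac{23676}{-29641} + 47212} = \frac{\frac{1}{49} - 41695}{- \frac{23676}{-29641} + 47212} = - \frac{2043054}{49 \left(\left(-23676\right) \left(- \frac{1}{29641}\right) + 47212\right)} = - \frac{2043054}{49 \left(\frac{23676}{29641} + 47212\right)} = - \frac{2043054}{49 \cdot \frac{1399434568}{29641}} = \left(- \frac{2043054}{49}\right) \frac{29641}{1399434568} = - \frac{30279081807}{34286146916}$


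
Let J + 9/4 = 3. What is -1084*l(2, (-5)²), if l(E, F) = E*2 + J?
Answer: -5149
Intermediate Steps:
J = ¾ (J = -9/4 + 3 = ¾ ≈ 0.75000)
l(E, F) = ¾ + 2*E (l(E, F) = E*2 + ¾ = 2*E + ¾ = ¾ + 2*E)
-1084*l(2, (-5)²) = -1084*(¾ + 2*2) = -1084*(¾ + 4) = -1084*19/4 = -5149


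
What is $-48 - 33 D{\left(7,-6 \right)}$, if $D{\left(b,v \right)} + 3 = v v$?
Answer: $-1137$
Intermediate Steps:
$D{\left(b,v \right)} = -3 + v^{2}$ ($D{\left(b,v \right)} = -3 + v v = -3 + v^{2}$)
$-48 - 33 D{\left(7,-6 \right)} = -48 - 33 \left(-3 + \left(-6\right)^{2}\right) = -48 - 33 \left(-3 + 36\right) = -48 - 1089 = -1137$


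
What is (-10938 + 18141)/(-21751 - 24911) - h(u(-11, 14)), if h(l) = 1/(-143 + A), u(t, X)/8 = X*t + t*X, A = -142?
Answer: -95533/633270 ≈ -0.15086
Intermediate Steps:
u(t, X) = 16*X*t (u(t, X) = 8*(X*t + t*X) = 8*(X*t + X*t) = 8*(2*X*t) = 16*X*t)
h(l) = -1/285 (h(l) = 1/(-143 - 142) = 1/(-285) = -1/285)
(-10938 + 18141)/(-21751 - 24911) - h(u(-11, 14)) = (-10938 + 18141)/(-21751 - 24911) - 1*(-1/285) = 7203/(-46662) + 1/285 = 7203*(-1/46662) + 1/285 = -343/2222 + 1/285 = -95533/633270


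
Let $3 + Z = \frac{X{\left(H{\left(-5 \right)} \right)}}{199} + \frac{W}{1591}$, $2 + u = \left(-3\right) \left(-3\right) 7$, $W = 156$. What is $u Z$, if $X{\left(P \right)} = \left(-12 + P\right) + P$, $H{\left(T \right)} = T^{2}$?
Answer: $- \frac{52357825}{316609} \approx -165.37$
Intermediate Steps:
$u = 61$ ($u = -2 + \left(-3\right) \left(-3\right) 7 = -2 + 9 \cdot 7 = -2 + 63 = 61$)
$X{\left(P \right)} = -12 + 2 P$
$Z = - \frac{858325}{316609}$ ($Z = -3 + \left(\frac{-12 + 2 \left(-5\right)^{2}}{199} + \frac{156}{1591}\right) = -3 + \left(\left(-12 + 2 \cdot 25\right) \frac{1}{199} + 156 \cdot \frac{1}{1591}\right) = -3 + \left(\left(-12 + 50\right) \frac{1}{199} + \frac{156}{1591}\right) = -3 + \left(38 \cdot \frac{1}{199} + \frac{156}{1591}\right) = -3 + \left(\frac{38}{199} + \frac{156}{1591}\right) = -3 + \frac{91502}{316609} = - \frac{858325}{316609} \approx -2.711$)
$u Z = 61 \left(- \frac{858325}{316609}\right) = - \frac{52357825}{316609}$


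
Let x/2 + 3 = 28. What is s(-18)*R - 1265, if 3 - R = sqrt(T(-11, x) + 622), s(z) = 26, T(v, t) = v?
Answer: -1187 - 26*sqrt(611) ≈ -1829.7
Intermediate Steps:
x = 50 (x = -6 + 2*28 = -6 + 56 = 50)
R = 3 - sqrt(611) (R = 3 - sqrt(-11 + 622) = 3 - sqrt(611) ≈ -21.718)
s(-18)*R - 1265 = 26*(3 - sqrt(611)) - 1265 = (78 - 26*sqrt(611)) - 1265 = -1187 - 26*sqrt(611)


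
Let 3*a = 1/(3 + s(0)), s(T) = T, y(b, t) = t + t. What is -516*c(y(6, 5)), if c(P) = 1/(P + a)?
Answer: -4644/91 ≈ -51.033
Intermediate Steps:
y(b, t) = 2*t
a = ⅑ (a = 1/(3*(3 + 0)) = (⅓)/3 = (⅓)*(⅓) = ⅑ ≈ 0.11111)
c(P) = 1/(⅑ + P) (c(P) = 1/(P + ⅑) = 1/(⅑ + P))
-516*c(y(6, 5)) = -4644/(1 + 9*(2*5)) = -4644/(1 + 9*10) = -4644/(1 + 90) = -4644/91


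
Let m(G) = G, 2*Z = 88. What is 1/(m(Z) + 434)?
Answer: 1/478 ≈ 0.0020920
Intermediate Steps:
Z = 44 (Z = (1/2)*88 = 44)
1/(m(Z) + 434) = 1/(44 + 434) = 1/478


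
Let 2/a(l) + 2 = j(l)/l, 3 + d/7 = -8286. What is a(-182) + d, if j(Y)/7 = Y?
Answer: -290113/5 ≈ -58023.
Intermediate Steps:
d = -58023 (d = -21 + 7*(-8286) = -21 - 58002 = -58023)
j(Y) = 7*Y
a(l) = 2/5 (a(l) = 2/(-2 + (7*l)/l) = 2/(-2 + 7) = 2/5)
a(-182) + d = 2/5 - 58023 = -290113/5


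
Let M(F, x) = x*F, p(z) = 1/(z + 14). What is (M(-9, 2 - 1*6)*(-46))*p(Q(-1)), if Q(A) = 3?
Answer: -1656/17 ≈ -97.412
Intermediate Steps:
p(z) = 1/(14 + z)
M(F, x) = F*x
(M(-9, 2 - 1*6)*(-46))*p(Q(-1)) = (-9*(2 - 1*6)*(-46))/(14 + 3) = (-9*(2 - 6)*(-46))/17 = (-9*(-4)*(-46))*(1/17) = (36*(-46))*(1/17) = -1656*1/17 = -1656/17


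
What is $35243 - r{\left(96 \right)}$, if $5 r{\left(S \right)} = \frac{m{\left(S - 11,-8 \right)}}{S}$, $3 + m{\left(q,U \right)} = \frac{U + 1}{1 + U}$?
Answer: $\frac{8458321}{240} \approx 35243.0$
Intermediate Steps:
$m{\left(q,U \right)} = -2$ ($m{\left(q,U \right)} = -3 + \frac{U + 1}{1 + U} = -3 + \frac{1 + U}{1 + U} = -3 + 1 = -2$)
$r{\left(S \right)} = - \frac{2}{5 S}$ ($r{\left(S \right)} = \frac{\left(-2\right) \frac{1}{S}}{5} = - \frac{2}{5 S}$)
$35243 - r{\left(96 \right)} = 35243 - - \frac{2}{5 \cdot 96} = 35243 - \left(- \frac{2}{5}\right) \frac{1}{96} = 35243 - - \frac{1}{240} = 35243 + \frac{1}{240} = \frac{8458321}{240}$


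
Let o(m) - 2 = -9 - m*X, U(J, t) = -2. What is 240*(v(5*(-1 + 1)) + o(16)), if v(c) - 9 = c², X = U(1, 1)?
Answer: 8160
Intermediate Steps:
X = -2
o(m) = -7 + 2*m (o(m) = 2 + (-9 - m*(-2)) = 2 + (-9 - (-2)*m) = 2 + (-9 + 2*m) = -7 + 2*m)
v(c) = 9 + c²
240*(v(5*(-1 + 1)) + o(16)) = 240*((9 + (5*(-1 + 1))²) + (-7 + 2*16)) = 240*((9 + (5*0)²) + (-7 + 32)) = 240*((9 + 0²) + 25) = 240*((9 + 0) + 25) = 240*(9 + 25) = 240*34 = 8160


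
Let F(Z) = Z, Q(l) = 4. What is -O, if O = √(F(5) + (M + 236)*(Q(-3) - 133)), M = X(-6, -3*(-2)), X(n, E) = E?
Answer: -49*I*√13 ≈ -176.67*I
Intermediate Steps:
M = 6 (M = -3*(-2) = 6)
O = 49*I*√13 (O = √(5 + (6 + 236)*(4 - 133)) = √(5 + 242*(-129)) = √(5 - 31218) = √(-31213) = 49*I*√13 ≈ 176.67*I)
-O = -49*I*√13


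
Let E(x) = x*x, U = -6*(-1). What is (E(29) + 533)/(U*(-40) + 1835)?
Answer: 1374/1595 ≈ 0.86144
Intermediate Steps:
U = 6
E(x) = x²
(E(29) + 533)/(U*(-40) + 1835) = (29² + 533)/(6*(-40) + 1835) = (841 + 533)/(-240 + 1835) = 1374/1595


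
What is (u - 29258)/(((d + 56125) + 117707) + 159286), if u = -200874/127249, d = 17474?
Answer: -930813029/11153120352 ≈ -0.083458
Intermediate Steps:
u = -200874/127249 (u = -200874*1/127249 = -200874/127249 ≈ -1.5786)
(u - 29258)/(((d + 56125) + 117707) + 159286) = (-200874/127249 - 29258)/(((17474 + 56125) + 117707) + 159286) = -3723252116/(127249*((73599 + 117707) + 159286)) = -3723252116/(127249*(191306 + 159286)) = -3723252116/127249/350592 = -3723252116/127249*1/350592 = -930813029/11153120352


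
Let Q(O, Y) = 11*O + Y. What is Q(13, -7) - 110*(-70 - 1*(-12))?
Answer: 6516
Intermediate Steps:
Q(O, Y) = Y + 11*O
Q(13, -7) - 110*(-70 - 1*(-12)) = (-7 + 11*13) - 110*(-70 - 1*(-12)) = (-7 + 143) - 110*(-70 + 12) = 136 - 110*(-58) = 136 + 6380 = 6516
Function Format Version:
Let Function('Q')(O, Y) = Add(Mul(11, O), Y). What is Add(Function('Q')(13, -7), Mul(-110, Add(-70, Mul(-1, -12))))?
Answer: 6516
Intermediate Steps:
Function('Q')(O, Y) = Add(Y, Mul(11, O))
Add(Function('Q')(13, -7), Mul(-110, Add(-70, Mul(-1, -12)))) = Add(Add(-7, Mul(11, 13)), Mul(-110, Add(-70, Mul(-1, -12)))) = Add(Add(-7, 143), Mul(-110, Add(-70, 12))) = Add(136, Mul(-110, -58)) = Add(136, 6380) = 6516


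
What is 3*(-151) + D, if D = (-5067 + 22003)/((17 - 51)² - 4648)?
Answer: -399703/873 ≈ -457.85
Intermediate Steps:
D = -4234/873 (D = 16936/((-34)² - 4648) = 16936/(1156 - 4648) = 16936/(-3492) = 16936*(-1/3492) = -4234/873 ≈ -4.8499)
3*(-151) + D = 3*(-151) - 4234/873 = -453 - 4234/873 = -399703/873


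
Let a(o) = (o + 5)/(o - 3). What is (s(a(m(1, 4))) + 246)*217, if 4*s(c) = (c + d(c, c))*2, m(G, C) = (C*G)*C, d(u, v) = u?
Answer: 698523/13 ≈ 53733.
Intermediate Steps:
m(G, C) = G*C²
a(o) = (5 + o)/(-3 + o)
s(c) = c (s(c) = ((c + c)*2)/4 = ((2*c)*2)/4 = (4*c)/4 = c)
(s(a(m(1, 4))) + 246)*217 = ((5 + 1*4²)/(-3 + 1*4²) + 246)*217 = ((5 + 1*16)/(-3 + 1*16) + 246)*217 = ((5 + 16)/(-3 + 16) + 246)*217 = (21/13 + 246)*217 = (3219/13)*217 = 698523/13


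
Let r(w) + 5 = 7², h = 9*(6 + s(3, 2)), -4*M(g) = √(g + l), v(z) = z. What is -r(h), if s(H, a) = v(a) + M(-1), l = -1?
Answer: -44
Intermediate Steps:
M(g) = -√(-1 + g)/4 (M(g) = -√(g - 1)/4 = -√(-1 + g)/4)
s(H, a) = a - I*√2/4 (s(H, a) = a - √(-1 - 1)/4 = a - I*√2/4)
h = 72 - 9*I*√2/4 (h = 9*(6 + (2 - I*√2/4)) = 9*(8 - I*√2/4) = 72 - 9*I*√2/4 ≈ 72.0 - 3.182*I)
r(w) = 44 (r(w) = -5 + 7² = -5 + 49 = 44)
-r(h) = -1*44 = -44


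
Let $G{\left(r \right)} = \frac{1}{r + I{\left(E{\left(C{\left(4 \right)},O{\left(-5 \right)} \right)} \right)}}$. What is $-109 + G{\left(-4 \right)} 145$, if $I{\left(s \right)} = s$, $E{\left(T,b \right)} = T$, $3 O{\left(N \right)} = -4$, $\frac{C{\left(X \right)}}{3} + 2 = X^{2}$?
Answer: $- \frac{3997}{38} \approx -105.18$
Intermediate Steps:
$C{\left(X \right)} = -6 + 3 X^{2}$
$O{\left(N \right)} = - \frac{4}{3}$ ($O{\left(N \right)} = \frac{1}{3} \left(-4\right) = - \frac{4}{3}$)
$G{\left(r \right)} = \frac{1}{42 + r}$ ($G{\left(r \right)} = \frac{1}{r - \left(6 - 3 \cdot 4^{2}\right)} = \frac{1}{r + \left(-6 + 3 \cdot 16\right)} = \frac{1}{r + \left(-6 + 48\right)} = \frac{1}{r + 42} = \frac{1}{42 + r}$)
$-109 + G{\left(-4 \right)} 145 = -109 + \frac{1}{42 - 4} \cdot 145 = -109 + \frac{1}{38} \cdot 145 = -109 + \frac{145}{38} = - \frac{3997}{38}$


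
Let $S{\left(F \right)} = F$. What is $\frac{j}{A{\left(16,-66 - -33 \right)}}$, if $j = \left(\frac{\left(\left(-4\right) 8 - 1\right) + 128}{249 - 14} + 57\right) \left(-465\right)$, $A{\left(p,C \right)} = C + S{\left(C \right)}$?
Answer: $\frac{209095}{517} \approx 404.44$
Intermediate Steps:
$A{\left(p,C \right)} = 2 C$ ($A{\left(p,C \right)} = C + C = 2 C$)
$j = - \frac{1254570}{47}$ ($j = \left(\frac{\left(-32 - 1\right) + 128}{235} + 57\right) \left(-465\right) = \left(\left(-33 + 128\right) \frac{1}{235} + 57\right) \left(-465\right) = \left(95 \cdot \frac{1}{235} + 57\right) \left(-465\right) = \left(\frac{19}{47} + 57\right) \left(-465\right) = \frac{2698}{47} \left(-465\right) = - \frac{1254570}{47} \approx -26693.0$)
$\frac{j}{A{\left(16,-66 - -33 \right)}} = - \frac{1254570}{47 \cdot 2 \left(-66 - -33\right)} = - \frac{1254570}{47 \cdot 2 \left(-66 + 33\right)} = - \frac{1254570}{47 \cdot 2 \left(-33\right)} = - \frac{1254570}{47 \left(-66\right)} = \left(- \frac{1254570}{47}\right) \left(- \frac{1}{66}\right) = \frac{209095}{517}$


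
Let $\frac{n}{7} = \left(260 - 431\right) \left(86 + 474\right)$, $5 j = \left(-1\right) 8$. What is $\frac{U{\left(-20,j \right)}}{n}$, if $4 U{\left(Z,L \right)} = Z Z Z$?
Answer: $\frac{25}{8379} \approx 0.0029836$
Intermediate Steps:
$j = - \frac{8}{5}$ ($j = \frac{\left(-1\right) 8}{5} = \frac{1}{5} \left(-8\right) = - \frac{8}{5} \approx -1.6$)
$U{\left(Z,L \right)} = \frac{Z^{3}}{4}$ ($U{\left(Z,L \right)} = \frac{Z Z Z}{4} = \frac{Z^{2} Z}{4} = \frac{Z^{3}}{4}$)
$n = -670320$ ($n = 7 \left(260 - 431\right) \left(86 + 474\right) = 7 \left(\left(-171\right) 560\right) = 7 \left(-95760\right) = -670320$)
$\frac{U{\left(-20,j \right)}}{n} = \frac{\frac{1}{4} \left(-20\right)^{3}}{-670320} = \frac{1}{4} \left(-8000\right) \left(- \frac{1}{670320}\right) = \left(-2000\right) \left(- \frac{1}{670320}\right) = \frac{25}{8379}$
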